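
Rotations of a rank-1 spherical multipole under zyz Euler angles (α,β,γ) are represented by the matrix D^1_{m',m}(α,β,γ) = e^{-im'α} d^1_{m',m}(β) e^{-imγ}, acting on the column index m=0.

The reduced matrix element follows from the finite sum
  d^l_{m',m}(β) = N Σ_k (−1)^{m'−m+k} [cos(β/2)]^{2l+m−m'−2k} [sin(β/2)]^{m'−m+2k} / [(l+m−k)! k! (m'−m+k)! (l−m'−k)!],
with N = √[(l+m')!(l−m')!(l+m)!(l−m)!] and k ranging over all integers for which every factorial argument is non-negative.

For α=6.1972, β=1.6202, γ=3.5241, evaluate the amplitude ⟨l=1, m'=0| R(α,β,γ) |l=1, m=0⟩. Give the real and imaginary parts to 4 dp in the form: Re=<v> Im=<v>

Re=-0.0494 Im=0.0000

D^1_{0,0}(6.1972,1.6202,3.5241) = e^{-i·0·6.1972}·d^1_{0,0}(1.6202)·e^{-i·0·3.5241}. Compute d first:
c=cos(1.620200/2)=0.689426, s=sin(1.620200/2)=0.724356; N=√[1·1·1·1]=1.000000
Admissible k: 0..1 (factorial args all ≥0)
  k=0: (−1)^0·1.0000/(1)·0.6894^2·0.7244^0 = +0.475308
  k=1: (−1)^1·1.0000/(1)·0.6894^0·0.7244^2 = -0.524692
d^1_{0,0}(1.6202) = +0.475308 -0.524692 = -0.049384
Attach z-rotation phases: D = e^{-i(0)(6.1972)}·(-0.049384)·e^{-i(0)(3.5241)} = -0.049384+0.000000i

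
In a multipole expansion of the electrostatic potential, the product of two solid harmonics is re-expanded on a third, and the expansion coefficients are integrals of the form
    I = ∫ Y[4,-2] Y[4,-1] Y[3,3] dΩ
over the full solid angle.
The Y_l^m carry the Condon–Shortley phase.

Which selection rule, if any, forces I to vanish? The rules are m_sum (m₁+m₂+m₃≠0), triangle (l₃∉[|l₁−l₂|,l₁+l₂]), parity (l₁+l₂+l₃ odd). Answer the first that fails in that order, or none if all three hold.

m₁+m₂+m₃ = -2 − 1 + 3 = 0  ✓
triangle: |4−4|=0 ≤ l₃=3 ≤ 4+4=8  ✓
parity: l₁+l₂+l₃ = 11 is odd  ✗

parity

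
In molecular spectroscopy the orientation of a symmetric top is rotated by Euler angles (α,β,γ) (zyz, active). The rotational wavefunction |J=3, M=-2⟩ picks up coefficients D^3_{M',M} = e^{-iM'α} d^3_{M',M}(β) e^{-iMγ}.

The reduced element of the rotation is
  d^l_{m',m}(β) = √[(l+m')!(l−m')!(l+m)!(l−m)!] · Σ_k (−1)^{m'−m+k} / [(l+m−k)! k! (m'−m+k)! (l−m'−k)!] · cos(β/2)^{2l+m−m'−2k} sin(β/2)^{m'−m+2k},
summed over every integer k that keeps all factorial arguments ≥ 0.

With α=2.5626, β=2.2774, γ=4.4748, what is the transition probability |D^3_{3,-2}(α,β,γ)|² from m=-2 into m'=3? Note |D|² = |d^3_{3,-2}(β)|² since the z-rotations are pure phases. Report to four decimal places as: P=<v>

P=0.4012

D^3_{3,-2}(2.5626,2.2774,4.4748) = e^{-i·3·2.5626}·d^3_{3,-2}(2.2774)·e^{-i·-2·4.4748}. Compute d first:
Half-angle: c=0.418775, s=0.908090. N=√(720·1·1·120)=293.938769
k: max(0,(-2)−(3))=0 … min(3+(-2),3−(3))=0
  k=0: (−1)^5·293.9388/(120)·0.4188^1·0.9081^5 = -0.633433
d^3_{3,-2}(2.2774) = -0.633433
|D^3_{3,-2}|² = |d^3_{3,-2}(β)|² = (-0.633433)² = 0.401238 (the z-rotation phases have unit modulus)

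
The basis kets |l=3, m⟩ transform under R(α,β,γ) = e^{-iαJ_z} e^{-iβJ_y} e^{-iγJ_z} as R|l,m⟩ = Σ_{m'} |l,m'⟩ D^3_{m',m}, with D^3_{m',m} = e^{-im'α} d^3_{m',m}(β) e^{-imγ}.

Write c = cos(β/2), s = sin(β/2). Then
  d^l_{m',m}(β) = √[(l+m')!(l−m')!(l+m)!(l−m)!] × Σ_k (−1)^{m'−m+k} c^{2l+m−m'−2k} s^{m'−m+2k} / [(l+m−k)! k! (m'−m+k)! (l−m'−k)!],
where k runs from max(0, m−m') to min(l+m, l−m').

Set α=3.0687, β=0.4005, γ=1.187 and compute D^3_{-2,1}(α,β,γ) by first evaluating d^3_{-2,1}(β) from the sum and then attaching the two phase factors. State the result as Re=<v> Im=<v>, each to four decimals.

Re=0.0108 Im=-0.0446

Split into d^3_{-2,1}(β=0.4005) × two z-phases.
With c≡cos(β/2)=0.980017 and s≡sin(β/2)=0.198914, N=[1·120·24·2]^{1/2}=75.894664
Admissible k: 3..4 (factorial args all ≥0)
  k=3: (−1)^0·75.8947/(12)·0.9800^3·0.1989^3 = +0.046852
  k=4: (−1)^1·75.8947/(24)·0.9800^1·0.1989^5 = -0.000965
d^3_{-2,1}(0.4005) = +0.046852 -0.000965 = +0.045887
Attach z-rotation phases: D = e^{-i(-2)(3.0687)}·(+0.045887)·e^{-i(1)(1.1870)} = +0.010819-0.044593i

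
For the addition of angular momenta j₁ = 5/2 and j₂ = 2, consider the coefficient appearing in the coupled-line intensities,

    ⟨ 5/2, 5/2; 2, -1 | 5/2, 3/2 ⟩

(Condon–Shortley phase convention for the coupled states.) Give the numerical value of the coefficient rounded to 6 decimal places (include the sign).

+0.654654

√[6·2!3!2!/8! · 5!0!1!3!4!1!] = √(432/7)
  +(−1)^0/∏(0,2,0,1,3,1)! = 1/12  (running 1/12)
⟨..|..⟩ = √(432/7)·(1/12) = +0.654654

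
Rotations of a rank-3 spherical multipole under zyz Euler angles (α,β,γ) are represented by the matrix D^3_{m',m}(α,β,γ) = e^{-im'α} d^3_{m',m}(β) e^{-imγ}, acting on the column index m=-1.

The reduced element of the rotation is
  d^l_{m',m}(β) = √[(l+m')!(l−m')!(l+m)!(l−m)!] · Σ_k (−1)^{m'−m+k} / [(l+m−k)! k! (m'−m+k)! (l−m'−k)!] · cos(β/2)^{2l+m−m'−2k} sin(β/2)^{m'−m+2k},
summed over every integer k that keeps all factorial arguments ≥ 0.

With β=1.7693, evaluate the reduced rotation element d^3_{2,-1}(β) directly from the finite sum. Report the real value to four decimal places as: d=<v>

d^3_{2,-1}(β=1.7693) via the finite sum:
c=cos(1.769300/2)=0.633560, s=sin(1.769300/2)=0.773693; N=√[120·1·2·24]=75.894664
Admissible k: 0..1 (factorial args all ≥0)
  k=0: (−1)^3·75.8947/(12)·0.6336^3·0.7737^3 = -0.744904
  k=1: (−1)^4·75.8947/(24)·0.6336^1·0.7737^5 = +0.555434
d^3_{2,-1}(1.7693) = -0.744904 +0.555434 = -0.189471

d=-0.1895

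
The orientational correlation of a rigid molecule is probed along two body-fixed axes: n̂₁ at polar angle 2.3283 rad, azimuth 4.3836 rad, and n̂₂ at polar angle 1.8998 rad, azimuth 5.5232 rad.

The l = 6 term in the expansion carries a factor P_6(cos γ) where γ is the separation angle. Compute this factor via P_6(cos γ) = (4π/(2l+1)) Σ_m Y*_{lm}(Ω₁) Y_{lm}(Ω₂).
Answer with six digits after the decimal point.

0.317018

Term-by-term m-sum for l=6 (normalisation 4π/13 = 0.966644):
  [-6]  conj(Y_{6,-6})(Ω₁) = 0.02780 + 0.06540j ; Y_{6,-6}(Ω₂) = -0.05271 - 0.34301j ; Δ = 0.02097 - 0.01298j
  [-5]  conj(Y_{6,-5})(Ω₁) = 0.23217 - 0.01701j ; Y_{6,-5}(Ω₂) = 0.32466 + 0.25110j ; Δ = 0.07965 + 0.05278j
  [-4]  conj(Y_{6,-4})(Ω₁) = 0.10542 - 0.40335j ; Y_{6,-4}(Ω₂) = -0.04223 + 0.00431j ; Δ = -0.00271 + 0.01749j
  [-3]  conj(Y_{6,-3})(Ω₁) = -0.31402 - 0.20773j ; Y_{6,-3}(Ω₂) = -0.21509 + 0.25067j ; Δ = 0.11961 - 0.03403j
  [-2]  conj(Y_{6,-2})(Ω₁) = 0.01940 - 0.01498j ; Y_{6,-2}(Ω₂) = -0.00770 - 0.15133j ; Δ = -0.00242 - 0.00282j
  [-1]  conj(Y_{6,-1})(Ω₁) = -0.12007 - 0.35193j ; Y_{6,-1}(Ω₂) = -0.20342 - 0.19334j ; Δ = -0.04362 + 0.09480j
  [+0]  conj(Y_{6,0})(Ω₁) = -0.08461 + 0.00000j ; Y_{6,0}(Ω₂) = 0.17744 + 0.00000j ; Δ = -0.01501 + 0.00000j
  [+1]  conj(Y_{6,1})(Ω₁) = 0.12007 - 0.35193j ; Y_{6,1}(Ω₂) = 0.20342 - 0.19334j ; Δ = -0.04362 - 0.09480j
  [+2]  conj(Y_{6,2})(Ω₁) = 0.01940 + 0.01498j ; Y_{6,2}(Ω₂) = -0.00770 + 0.15133j ; Δ = -0.00242 + 0.00282j
  [+3]  conj(Y_{6,3})(Ω₁) = 0.31402 - 0.20773j ; Y_{6,3}(Ω₂) = 0.21509 + 0.25067j ; Δ = 0.11961 + 0.03403j
  [+4]  conj(Y_{6,4})(Ω₁) = 0.10542 + 0.40335j ; Y_{6,4}(Ω₂) = -0.04223 - 0.00431j ; Δ = -0.00271 - 0.01749j
  [+5]  conj(Y_{6,5})(Ω₁) = -0.23217 - 0.01701j ; Y_{6,5}(Ω₂) = -0.32466 + 0.25110j ; Δ = 0.07965 - 0.05278j
  [+6]  conj(Y_{6,6})(Ω₁) = 0.02780 - 0.06540j ; Y_{6,6}(Ω₂) = -0.05271 + 0.34301j ; Δ = 0.02097 + 0.01298j
Accumulated sum 0.32796 + 0.00000j; after 4π/(2l+1) scaling, 0.31702 + 0.00000j ⇒ P_6 = 0.317018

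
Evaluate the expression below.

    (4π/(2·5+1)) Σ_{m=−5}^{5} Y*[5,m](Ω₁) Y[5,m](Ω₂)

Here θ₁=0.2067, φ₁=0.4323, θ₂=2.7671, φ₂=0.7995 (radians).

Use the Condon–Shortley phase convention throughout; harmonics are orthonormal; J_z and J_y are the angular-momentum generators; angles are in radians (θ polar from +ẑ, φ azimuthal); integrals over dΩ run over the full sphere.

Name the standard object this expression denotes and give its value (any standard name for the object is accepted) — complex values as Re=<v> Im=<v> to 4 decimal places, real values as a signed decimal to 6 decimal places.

Legendre polynomial (addition theorem), +0.315320

This sum is the spherical-harmonic addition theorem: it equals the Legendre polynomial P_l(cos γ) of the angle γ between the two directions.
Summing Y*_{l m}(θ₁,φ₁)·Y_{l m}(θ₂,φ₂) over m ∈ [−5, 5]; prefactor 4π/(2·5+1) = 1.142397:
  [-5]  conj(Y_{5,-5})(Ω₁) = -0.00009 + 0.00014j ; Y_{5,-5}(Ω₂) = -0.00199 + 0.00230j ; Δ = -0.00000 - 0.00000j
  [-4]  conj(Y_{5,-4})(Ω₁) = -0.00040 + 0.00252j ; Y_{5,-4}(Ω₂) = 0.02442 - 0.00138j ; Δ = -0.00001 + 0.00006j
  [-3]  conj(Y_{5,-3})(Ω₁) = 0.00616 + 0.02194j ; Y_{5,-3}(Ω₂) = -0.08474 - 0.07785j ; Δ = 0.00119 - 0.00234j
  [-2]  conj(Y_{5,-2})(Ω₁) = 0.08495 + 0.09959j ; Y_{5,-2}(Ω₂) = 0.00951 + 0.33726j ; Δ = -0.03278 + 0.02960j
  [-1]  conj(Y_{5,-1})(Ω₁) = 0.40931 + 0.18886j ; Y_{5,-1}(Ω₂) = 0.37807 - 0.38888j ; Δ = 0.22819 - 0.08777j
  [+0]  conj(Y_{5,0})(Ω₁) = 0.65850 + 0.00000j ; Y_{5,0}(Ω₂) = -0.17792 + 0.00000j ; Δ = -0.11716 + 0.00000j
  [+1]  conj(Y_{5,1})(Ω₁) = -0.40931 + 0.18886j ; Y_{5,1}(Ω₂) = -0.37807 - 0.38888j ; Δ = 0.22819 + 0.08777j
  [+2]  conj(Y_{5,2})(Ω₁) = 0.08495 - 0.09959j ; Y_{5,2}(Ω₂) = 0.00951 - 0.33726j ; Δ = -0.03278 - 0.02960j
  [+3]  conj(Y_{5,3})(Ω₁) = -0.00616 + 0.02194j ; Y_{5,3}(Ω₂) = 0.08474 - 0.07785j ; Δ = 0.00119 + 0.00234j
  [+4]  conj(Y_{5,4})(Ω₁) = -0.00040 - 0.00252j ; Y_{5,4}(Ω₂) = 0.02442 + 0.00138j ; Δ = -0.00001 - 0.00006j
  [+5]  conj(Y_{5,5})(Ω₁) = 0.00009 + 0.00014j ; Y_{5,5}(Ω₂) = 0.00199 + 0.00230j ; Δ = -0.00000 + 0.00000j
Total Σ_m = 0.27602 + 0.00000j. Multiply by 1.142397: 0.31532 + 0.00000j. P_5(cos γ) = 0.315320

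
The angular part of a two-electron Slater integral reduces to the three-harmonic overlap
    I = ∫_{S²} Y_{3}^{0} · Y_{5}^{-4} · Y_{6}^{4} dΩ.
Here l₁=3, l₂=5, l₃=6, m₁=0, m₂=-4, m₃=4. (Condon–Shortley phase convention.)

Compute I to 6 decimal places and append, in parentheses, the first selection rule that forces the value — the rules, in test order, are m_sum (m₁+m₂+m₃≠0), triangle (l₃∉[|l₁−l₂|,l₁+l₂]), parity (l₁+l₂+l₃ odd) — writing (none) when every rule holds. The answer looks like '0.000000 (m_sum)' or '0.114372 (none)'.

-0.139560 (none)

Rules hold: Σm=0, L=14 even, 2≤6≤8.
N = 7·11·13 = 1001
Δ = 2!·4!·8!/15! = 1/675675
Racah Σ t=0..2: t=0:+1/8640 t=1:−1/2304 t=2:+1/8640 = -7/34560
⇒ 3j(3 5 6; 0 0 0)² = 7/429, sgn -1
Racah Σ t=0..1: t=0:+1/60480 t=1:−1/161280 = 1/96768
⇒ 3j(3 5 6; 0 -4 4)² = 15/1001, sgn +1
4πI² = N·(3j₀)²·(3jₘ)² = 35/143
I = -1·√(0.244755/4π) = -0.13956004
No selection rule forces the value: the integral is nonzero (none).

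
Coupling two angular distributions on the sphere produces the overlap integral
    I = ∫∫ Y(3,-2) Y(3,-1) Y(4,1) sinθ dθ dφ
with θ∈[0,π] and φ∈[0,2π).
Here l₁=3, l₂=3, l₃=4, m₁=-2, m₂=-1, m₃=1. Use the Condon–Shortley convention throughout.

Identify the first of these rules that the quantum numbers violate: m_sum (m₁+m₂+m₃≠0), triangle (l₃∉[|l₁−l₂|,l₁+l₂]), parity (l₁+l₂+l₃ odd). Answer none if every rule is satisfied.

azimuthal sum: -2 − 1 + 1 = -2  ✗
0 ≤ 4 ≤ 6 (triangle on l)
L = 3 + 3 + 4 = 10 (even)

m_sum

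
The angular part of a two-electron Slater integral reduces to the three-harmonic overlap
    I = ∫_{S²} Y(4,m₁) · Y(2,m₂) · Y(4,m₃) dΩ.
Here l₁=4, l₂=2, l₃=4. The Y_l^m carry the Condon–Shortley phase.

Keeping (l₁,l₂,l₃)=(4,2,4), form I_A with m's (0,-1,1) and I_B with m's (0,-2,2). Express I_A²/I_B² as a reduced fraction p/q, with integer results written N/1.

Same 4,2,4: normalisation and zero-m 3j drop out of the ratio.
A: Δ: 2! 6! 2! / 11! → 1/13860; sum: t=0:+1/96 t=1:−1/72 = -1/288; 3j²(4 2 4; 0 -1 1) = Δ·Π!·Σ² = 1/462  (sign +1)
B: Δ: 2! 6! 2! / 11! → 1/13860; sum: t=0:+1/192 = 1/192; 3j²(4 2 4; 0 -2 2) = Δ·Π!·Σ² = 3/77  (sign +1)
I_A²/I_B² = (1/462)/(3/77) = 1/18

1/18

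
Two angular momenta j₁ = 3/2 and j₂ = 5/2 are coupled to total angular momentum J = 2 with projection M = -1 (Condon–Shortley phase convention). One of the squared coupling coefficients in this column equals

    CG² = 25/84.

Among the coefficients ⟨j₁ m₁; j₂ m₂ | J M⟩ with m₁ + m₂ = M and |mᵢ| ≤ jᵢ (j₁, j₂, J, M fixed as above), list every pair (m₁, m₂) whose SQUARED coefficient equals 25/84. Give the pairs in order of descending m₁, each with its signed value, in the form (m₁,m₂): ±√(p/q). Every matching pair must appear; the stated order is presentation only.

Admissible pairs with m₁+m₂ = M = -1: (-3/2,1/2), (-1/2,-1/2), (1/2,-3/2), (3/2,-5/2)
  (m₁,m₂)=(3/2,-5/2): CG² = 5/14, CG = +√(5/14)
  (m₁,m₂)=(1/2,-3/2): CG² = 1/42, CG = +√(1/42)
  (m₁,m₂)=(-1/2,-1/2): CG² = 25/84, CG = −√(25/84)   ← matches the target
  (m₁,m₂)=(-3/2,1/2): CG² = 9/28, CG = +√(9/28)
Pairs with CG² = 25/84: (-1/2,-1/2): −√(25/84)

(-1/2,-1/2): −√(25/84)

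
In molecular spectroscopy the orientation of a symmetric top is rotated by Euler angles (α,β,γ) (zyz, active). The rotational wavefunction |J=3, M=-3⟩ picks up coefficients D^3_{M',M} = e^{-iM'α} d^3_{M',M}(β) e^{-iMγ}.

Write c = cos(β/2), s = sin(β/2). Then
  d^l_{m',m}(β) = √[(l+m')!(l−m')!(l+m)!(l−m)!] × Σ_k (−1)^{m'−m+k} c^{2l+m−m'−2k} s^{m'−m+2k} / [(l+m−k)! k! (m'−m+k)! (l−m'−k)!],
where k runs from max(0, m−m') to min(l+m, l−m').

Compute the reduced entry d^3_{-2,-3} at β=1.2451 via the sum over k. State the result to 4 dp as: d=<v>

d^3_{-2,-3}(β=1.2451) via the finite sum:
c=cos(1.245100/2)=0.812394, s=sin(1.245100/2)=0.583109; N=√[1·120·1·720]=293.938769
k: max(0,(-3)−(-2))=0 … min(3+(-3),3−(-2))=0
  k=0: (−1)^1·293.9388/(120)·0.8124^5·0.5831^1 = -0.505428
d^3_{-2,-3}(1.2451) = -0.505428

d=-0.5054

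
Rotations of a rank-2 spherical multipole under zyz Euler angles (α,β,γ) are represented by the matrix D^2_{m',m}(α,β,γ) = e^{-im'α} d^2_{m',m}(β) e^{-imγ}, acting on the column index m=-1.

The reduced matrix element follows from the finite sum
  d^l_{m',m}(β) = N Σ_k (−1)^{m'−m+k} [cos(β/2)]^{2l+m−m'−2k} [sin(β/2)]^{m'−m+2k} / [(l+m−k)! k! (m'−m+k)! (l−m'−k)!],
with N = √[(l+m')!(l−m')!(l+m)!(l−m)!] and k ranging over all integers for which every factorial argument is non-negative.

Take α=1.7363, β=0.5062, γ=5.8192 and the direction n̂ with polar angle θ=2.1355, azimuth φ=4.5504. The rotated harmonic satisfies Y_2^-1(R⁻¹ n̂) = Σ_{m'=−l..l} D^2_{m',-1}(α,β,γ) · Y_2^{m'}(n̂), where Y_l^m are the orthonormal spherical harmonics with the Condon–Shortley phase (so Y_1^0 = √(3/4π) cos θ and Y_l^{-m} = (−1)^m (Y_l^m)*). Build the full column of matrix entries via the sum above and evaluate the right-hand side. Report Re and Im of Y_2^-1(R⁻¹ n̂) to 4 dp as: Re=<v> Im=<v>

Re=0.3406 Im=0.0305

Need the full column D^2_{m',-1} for m'=−2..2 at α=1.7363, β=0.5062, γ=5.8192.
cos(β/2)=0.968141, sin(β/2)=0.250406
d^2_{-2,-1}: single k=1 term ⇒ +0.454455;  D = -0.450443+0.060255i
d^2_{-1,-1}: k∈[0..1] ⇒ +0.878525 -0.176315 = +0.702210;  D = +0.206498+0.671161i
d^2_{0,-1}: k∈[0..1] ⇒ -0.556592 +0.037235 = -0.519357;  D = -0.464448+0.232420i
d^2_{1,-1}: k∈[0..1] ⇒ +0.176315 -0.003932 = +0.172383;  D = -0.101487-0.139342i
d^2_{2,-1}: single k=0 term ⇒ -0.030402;  D = +0.021290-0.021703i
Y_2^{m'}(θ=2.1355,φ=4.5504) and Σ D·Y over m':
  (-0.4504+0.0603i)·(-0.2613-0.0877i)  (+0.2065+0.6712i)·(+0.0563-0.3447i)  (-0.4644+0.2324i)·(-0.0444+0.0000i)  (-0.1015-0.1393i)·(-0.0563-0.3447i)  (+0.0213-0.0217i)·(-0.2613+0.0877i)
Y_2^-1(R⁻¹ n̂) = +0.340611+0.030458i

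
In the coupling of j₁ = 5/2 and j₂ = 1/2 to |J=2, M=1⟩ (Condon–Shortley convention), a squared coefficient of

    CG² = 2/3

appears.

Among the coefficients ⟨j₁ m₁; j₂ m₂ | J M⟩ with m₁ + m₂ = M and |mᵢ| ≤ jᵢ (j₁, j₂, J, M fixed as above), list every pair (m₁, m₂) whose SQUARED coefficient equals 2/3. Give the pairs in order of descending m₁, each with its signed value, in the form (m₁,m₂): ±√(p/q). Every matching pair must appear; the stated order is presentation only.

(3/2,-1/2): +√(2/3)

Admissible pairs with m₁+m₂ = M = 1: (1/2,1/2), (3/2,-1/2)
  (m₁,m₂)=(3/2,-1/2): CG² = 2/3, CG = +√(2/3)   ← matches the target
  (m₁,m₂)=(1/2,1/2): CG² = 1/3, CG = −√(1/3)
Pairs with CG² = 2/3: (3/2,-1/2): +√(2/3)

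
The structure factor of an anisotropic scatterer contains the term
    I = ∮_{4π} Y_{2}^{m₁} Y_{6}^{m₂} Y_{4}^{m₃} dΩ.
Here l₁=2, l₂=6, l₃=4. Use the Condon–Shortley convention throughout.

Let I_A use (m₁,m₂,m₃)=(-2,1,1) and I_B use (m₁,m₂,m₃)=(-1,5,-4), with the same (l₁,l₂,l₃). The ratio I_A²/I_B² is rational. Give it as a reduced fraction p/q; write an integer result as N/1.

7/33

Shared (l₁,l₂,l₃)=(2,6,4): N and (l;000)² cancel in I_A²/I_B².
A: Δ = 4!·0!·8!/13! = 1/6435; Racah Σ t=4..4: t=4:+1/17280 = 1/17280; ⇒ 3j(2 6 4; -2 1 1)² = 7/1287, sgn -1
B: Δ = 4!·0!·8!/13! = 1/6435; Racah Σ t=3..3: t=3:−1/241920 = -1/241920; ⇒ 3j(2 6 4; -1 5 -4)² = 1/39, sgn -1
I_A²/I_B² = (7/1287)/(1/39) = 7/33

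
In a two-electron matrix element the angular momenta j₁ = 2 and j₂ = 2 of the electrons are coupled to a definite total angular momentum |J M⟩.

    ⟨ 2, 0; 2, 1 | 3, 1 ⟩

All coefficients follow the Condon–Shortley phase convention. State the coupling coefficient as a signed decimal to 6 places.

√[7·1!3!3!/8! · 2!2!3!1!4!2!] = √(36/5)
  +(−1)^0/∏(0,1,2,3,1,0)! = 1/12  (running 1/12)
  +(−1)^1/∏(1,0,1,2,2,1)! = -1/4  (running -1/6)
⟨..|..⟩ = √(36/5)·(-1/6) = -0.447214

−√(1/5) = -0.447214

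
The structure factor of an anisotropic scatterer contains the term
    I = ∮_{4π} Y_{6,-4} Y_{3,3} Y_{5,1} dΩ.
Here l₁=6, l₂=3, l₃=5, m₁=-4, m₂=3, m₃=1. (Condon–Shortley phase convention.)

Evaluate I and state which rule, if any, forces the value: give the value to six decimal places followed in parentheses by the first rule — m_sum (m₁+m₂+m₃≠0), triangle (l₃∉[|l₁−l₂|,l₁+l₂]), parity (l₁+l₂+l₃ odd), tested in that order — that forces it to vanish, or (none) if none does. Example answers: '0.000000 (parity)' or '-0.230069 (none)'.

-0.190675 (none)

m-sum 0 ✓  L=14 even ✓  3≤5≤9 ✓
Π(2lᵢ+1) = 13×7×11 = 1001
triangle coeff Δ(6,3,5) = 1/675675
Σ_t [1,3]: t=1:−1/8640 t=2:+1/2304 t=3:−1/8640 = 7/34560
(3j)²=7/429 [(6 3 5; 0 0 0)], sign=-1
Σ_t [4,4]: t=4:+1/69120 = 1/69120
(3j)²=4/143 [(6 3 5; -4 3 1)], sign=+1
⇒ 4πI² = 196/429
I = (-1)√(196/429/(4π)) = -0.19067531
No selection rule forces the value: the integral is nonzero (none).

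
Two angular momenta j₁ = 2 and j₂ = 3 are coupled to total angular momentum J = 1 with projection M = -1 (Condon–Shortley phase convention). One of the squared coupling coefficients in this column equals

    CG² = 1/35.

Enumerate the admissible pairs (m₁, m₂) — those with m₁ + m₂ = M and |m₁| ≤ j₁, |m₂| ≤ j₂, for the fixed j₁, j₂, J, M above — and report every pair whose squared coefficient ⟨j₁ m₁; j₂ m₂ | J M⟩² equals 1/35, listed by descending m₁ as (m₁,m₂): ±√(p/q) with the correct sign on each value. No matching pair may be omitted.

Admissible pairs with m₁+m₂ = M = -1: (-2,1), (-1,0), (0,-1), (1,-2), (2,-3)
  (m₁,m₂)=(2,-3): CG² = 3/7, CG = +√(3/7)
  (m₁,m₂)=(1,-2): CG² = 2/7, CG = −√(2/7)
  (m₁,m₂)=(0,-1): CG² = 6/35, CG = +√(6/35)
  (m₁,m₂)=(-1,0): CG² = 3/35, CG = −√(3/35)
  (m₁,m₂)=(-2,1): CG² = 1/35, CG = +√(1/35)   ← matches the target
Pairs with CG² = 1/35: (-2,1): +√(1/35)

(-2,1): +√(1/35)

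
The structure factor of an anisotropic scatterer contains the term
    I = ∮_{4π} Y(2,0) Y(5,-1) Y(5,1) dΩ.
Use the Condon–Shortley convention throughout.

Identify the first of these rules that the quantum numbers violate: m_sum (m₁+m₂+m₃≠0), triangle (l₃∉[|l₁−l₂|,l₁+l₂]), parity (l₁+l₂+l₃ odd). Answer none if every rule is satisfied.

Σmᵢ = 0  ✓
l₃∈[|l₁−l₂|,l₁+l₂]=[3,7], have l₃=5  ✓
Σlᵢ = 12 ⇒ even  ✓

none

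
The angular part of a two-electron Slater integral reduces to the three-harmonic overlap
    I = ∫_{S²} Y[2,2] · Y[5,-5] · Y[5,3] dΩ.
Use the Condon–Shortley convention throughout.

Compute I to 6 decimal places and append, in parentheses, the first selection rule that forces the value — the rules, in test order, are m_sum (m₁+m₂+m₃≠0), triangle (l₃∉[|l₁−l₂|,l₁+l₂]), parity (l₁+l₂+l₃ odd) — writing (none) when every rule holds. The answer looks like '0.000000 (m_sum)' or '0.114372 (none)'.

0.088588 (none)

Rules hold: Σm=0, L=12 even, 3≤5≤7.
N = 5·11·11 = 605
Δ = 2!·2!·8!/13! = 1/38610
Racah Σ t=0..2: t=0:+1/2880 t=1:−1/576 t=2:+1/2880 = -1/960
⇒ 3j(2 5 5; 0 0 0)² = 10/429, sgn +1
Racah Σ t=0..0: t=0:+1/161280 = 1/161280
⇒ 3j(2 5 5; 2 -5 3)² = 1/143, sgn +1
4πI² = N·(3j₀)²·(3jₘ)² = 50/507
I = +1·√(0.0986193/4π) = 0.08858824
No selection rule forces the value: the integral is nonzero (none).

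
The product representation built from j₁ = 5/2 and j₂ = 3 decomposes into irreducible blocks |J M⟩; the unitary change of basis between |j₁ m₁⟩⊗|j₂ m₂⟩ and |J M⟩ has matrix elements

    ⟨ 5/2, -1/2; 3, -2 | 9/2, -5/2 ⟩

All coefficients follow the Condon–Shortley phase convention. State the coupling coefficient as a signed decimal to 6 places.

+0.497468

√[10·1!4!5!/11! · 2!3!1!5!2!7!] = √(115200/11)
  +(−1)^0/∏(0,1,3,1,1,4)! = 1/144  (running 1/144)
  +(−1)^1/∏(1,0,2,0,2,5)! = -1/480  (running 7/1440)
⟨..|..⟩ = √(115200/11)·(7/1440) = +0.497468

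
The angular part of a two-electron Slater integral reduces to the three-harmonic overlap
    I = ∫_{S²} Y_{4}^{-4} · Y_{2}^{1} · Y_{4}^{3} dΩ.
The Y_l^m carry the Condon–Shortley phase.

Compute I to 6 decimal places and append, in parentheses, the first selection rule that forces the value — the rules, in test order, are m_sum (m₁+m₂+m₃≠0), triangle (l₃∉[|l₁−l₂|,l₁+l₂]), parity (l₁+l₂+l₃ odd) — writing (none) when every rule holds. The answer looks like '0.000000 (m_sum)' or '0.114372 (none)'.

Rules hold: Σm=0, L=10 even, 2≤4≤6.
N = 9·5·9 = 405
Δ = 2!·6!·2!/11! = 1/13860
Racah Σ t=0..2: t=0:+1/192 t=1:−1/36 t=2:+1/192 = -5/288
⇒ 3j(4 2 4; 0 0 0)² = 20/693, sgn -1
Racah Σ t=2..2: t=2:+1/1440 = 1/1440
⇒ 3j(4 2 4; -4 1 3)² = 7/165, sgn -1
4πI² = N·(3j₀)²·(3jₘ)² = 60/121
I = +1·√(0.495868/4π) = 0.19864517
No selection rule forces the value: the integral is nonzero (none).

0.198645 (none)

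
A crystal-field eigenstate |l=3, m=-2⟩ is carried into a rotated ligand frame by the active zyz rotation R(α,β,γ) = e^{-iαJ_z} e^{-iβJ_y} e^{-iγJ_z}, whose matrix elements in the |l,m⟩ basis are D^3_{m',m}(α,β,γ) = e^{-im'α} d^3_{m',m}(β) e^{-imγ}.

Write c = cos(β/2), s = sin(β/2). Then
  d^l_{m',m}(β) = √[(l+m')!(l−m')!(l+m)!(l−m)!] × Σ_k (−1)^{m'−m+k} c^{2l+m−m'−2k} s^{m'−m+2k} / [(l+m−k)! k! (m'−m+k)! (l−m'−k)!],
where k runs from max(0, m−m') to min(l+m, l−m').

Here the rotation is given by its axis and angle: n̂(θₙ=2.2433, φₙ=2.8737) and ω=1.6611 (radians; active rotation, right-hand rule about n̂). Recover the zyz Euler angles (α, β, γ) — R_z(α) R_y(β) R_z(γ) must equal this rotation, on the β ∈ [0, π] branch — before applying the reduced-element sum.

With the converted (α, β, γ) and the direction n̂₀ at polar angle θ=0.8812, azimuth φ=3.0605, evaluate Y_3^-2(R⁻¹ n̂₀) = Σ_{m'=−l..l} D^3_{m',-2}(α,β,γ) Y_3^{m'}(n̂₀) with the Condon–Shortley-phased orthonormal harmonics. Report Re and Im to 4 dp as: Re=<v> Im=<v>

Re=0.2383 Im=0.1487

Axis–angle → zyz. n̂ = (sinθₙcosφₙ, sinθₙsinφₙ, cosθₙ) = (-0.754362, +0.207065, -0.622946), ω = 1.6611.
R = I cosω + sinω [n̂]ₓ + (1−cosω) n̂n̂ᵀ gives
  R = [+0.530199, +0.450120, +0.718527; -0.790697, -0.043438, +0.610665; +0.306084, -0.891911, +0.332877]
β = atan2(√(R₁₃²+R₂₃²), R₃₃) = 1.231443; α = atan2(R₂₃, R₁₃) mod 2π = 0.704427; γ = atan2(R₃₂, −R₃₁) mod 2π = 4.381805
Need the full column D^3_{m',-2} for m'=−3..3 at α=0.7044, β=1.2314, γ=4.3818.
cos(β/2)=0.816357, sin(β/2)=0.577548
d^3_{-3,-2}: single k=1 term ⇒ +0.512937;  D = -0.060734-0.509328i
d^3_{-2,-2}: k∈[0..1] ⇒ +0.295992 -0.740740 = -0.444748;  D = +0.326118+0.302404i
d^3_{-1,-2}: k∈[0..1] ⇒ -0.662199 +0.662878 = +0.000680;  D = -0.000679-0.000029i
d^3_{0,-2}: k∈[0..1] ⇒ +0.811441 -0.406137 = +0.405304;  D = -0.319896+0.248872i
d^3_{1,-2}: k∈[0..1] ⇒ -0.662878 +0.165890 = -0.496989;  D = +0.101268-0.486562i
d^3_{2,-2}: k∈[0..1] ⇒ +0.370751 -0.037113 = +0.333637;  D = +0.159728+0.292918i
d^3_{3,-2}: single k=0 term ⇒ -0.128498;  D = -0.119934-0.046124i
Y_3^{m'}(θ=0.8812,φ=3.0605) and Σ D·Y over m':
  (-0.0607-0.5093i)·(-0.1860-0.0462i)  (+0.3261+0.3024i)·(+0.3819+0.0625i)  (-0.0007-0.0000i)·(-0.2545-0.0207i)  (-0.3199+0.2489i)·(-0.2317+0.0000i)  (+0.1013-0.4866i)·(+0.2545-0.0207i)  (+0.1597+0.2929i)·(+0.3819-0.0625i)  (-0.1199-0.0461i)·(+0.1860-0.0462i)
Y_3^-2(R⁻¹ n̂) = +0.238340+0.148689i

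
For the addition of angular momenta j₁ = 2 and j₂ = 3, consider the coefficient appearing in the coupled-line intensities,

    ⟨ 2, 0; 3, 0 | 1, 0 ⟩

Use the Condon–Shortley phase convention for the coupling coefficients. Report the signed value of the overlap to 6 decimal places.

√[3·4!0!2!/7! · 2!2!3!3!1!1!] = √(144/35)
  +(−1)^2/∏(2,2,0,1,0,1)! = 1/4  (running 1/4)
⟨..|..⟩ = √(144/35)·(1/4) = +0.507093

+√(9/35) ≈ +0.507093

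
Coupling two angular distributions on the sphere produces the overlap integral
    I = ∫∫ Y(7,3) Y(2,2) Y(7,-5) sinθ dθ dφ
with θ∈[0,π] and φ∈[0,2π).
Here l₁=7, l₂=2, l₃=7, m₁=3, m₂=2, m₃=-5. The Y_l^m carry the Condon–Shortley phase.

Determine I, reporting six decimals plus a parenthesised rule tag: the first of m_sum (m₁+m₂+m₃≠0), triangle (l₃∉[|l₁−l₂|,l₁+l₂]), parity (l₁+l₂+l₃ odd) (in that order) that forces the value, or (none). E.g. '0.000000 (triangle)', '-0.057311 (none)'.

m-sum 0 ✓  L=16 even ✓  5≤7≤9 ✓
Π(2lᵢ+1) = 15×5×15 = 1125
triangle coeff Δ(7,2,7) = 1/185640
Σ_t [0,2]: t=0:+1/2419200 t=1:−1/518400 t=2:+1/2419200 = -1/907200
(3j)²=56/3315 [(7 2 7; 0 0 0)], sign=+1
Σ_t [2,2]: t=2:+1/29030400 = 1/29030400
(3j)²=99/7735 [(7 2 7; 3 2 -5)], sign=+1
⇒ 4πI² = 11880/48841
I = (+1)√(11880/48841/(4π)) = 0.13912687
No selection rule forces the value: the integral is nonzero (none).

0.139127 (none)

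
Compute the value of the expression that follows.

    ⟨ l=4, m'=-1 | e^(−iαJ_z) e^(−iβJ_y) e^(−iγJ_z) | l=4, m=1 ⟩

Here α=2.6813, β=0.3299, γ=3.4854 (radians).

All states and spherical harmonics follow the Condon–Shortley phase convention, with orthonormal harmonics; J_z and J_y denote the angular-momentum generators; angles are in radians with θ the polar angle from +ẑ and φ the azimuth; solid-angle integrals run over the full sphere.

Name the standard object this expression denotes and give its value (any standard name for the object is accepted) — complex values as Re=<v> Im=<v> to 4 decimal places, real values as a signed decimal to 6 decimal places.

This is a Wigner D-matrix element — the rotation-matrix element ⟨l m'| R(α,β,γ) |l m⟩ in the angular-momentum basis.
Split into d^4_{-1,1}(β=0.3299) × two z-phases.
With c≡cos(β/2)=0.986427 and s≡sin(β/2)=0.164203, N=[6·120·120·6]^{1/2}=720.000000
k: max(0,(1)−(-1))=2 … min(4+(1),4−(-1))=5
  k=2: (−1)^0·720.0000/(72)·0.9864^6·0.1642^2 = +0.248400
  k=3: (−1)^1·720.0000/(24)·0.9864^4·0.1642^4 = -0.020649
  k=4: (−1)^2·720.0000/(48)·0.9864^2·0.1642^6 = +0.000286
  k=5: (−1)^3·720.0000/(720)·0.9864^0·0.1642^8 = -0.000001
d^4_{-1,1}(0.3299) = +0.248400 -0.020649 +0.000286 -0.000001 = +0.228036
Attach z-rotation phases: D = e^{-i(-1)(2.6813)}·(+0.228036)·e^{-i(1)(3.4854)} = +0.158202-0.164233i

Wigner D-matrix element, Re=0.1582 Im=-0.1642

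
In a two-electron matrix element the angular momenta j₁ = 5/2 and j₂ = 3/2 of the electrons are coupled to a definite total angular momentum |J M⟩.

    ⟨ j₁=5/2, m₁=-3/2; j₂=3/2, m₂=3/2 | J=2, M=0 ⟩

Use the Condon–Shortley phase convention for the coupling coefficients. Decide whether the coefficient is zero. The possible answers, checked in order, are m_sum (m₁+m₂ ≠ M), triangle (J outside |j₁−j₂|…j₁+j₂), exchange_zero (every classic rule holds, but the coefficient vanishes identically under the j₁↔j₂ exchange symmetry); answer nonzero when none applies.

m-sum: m₁+m₂ = -3/2+3/2 = 0, M = 0  ✓
triangle: |j₁−j₂| = 1 ≤ J = 2 ≤ j₁+j₂ = 4  ✓
exchange: j₁≠j₂ or m₁≠m₂ — the exchange symmetry imposes no constraint here
value check: CG = +√(3/7) = +0.654654 ≠ 0

nonzero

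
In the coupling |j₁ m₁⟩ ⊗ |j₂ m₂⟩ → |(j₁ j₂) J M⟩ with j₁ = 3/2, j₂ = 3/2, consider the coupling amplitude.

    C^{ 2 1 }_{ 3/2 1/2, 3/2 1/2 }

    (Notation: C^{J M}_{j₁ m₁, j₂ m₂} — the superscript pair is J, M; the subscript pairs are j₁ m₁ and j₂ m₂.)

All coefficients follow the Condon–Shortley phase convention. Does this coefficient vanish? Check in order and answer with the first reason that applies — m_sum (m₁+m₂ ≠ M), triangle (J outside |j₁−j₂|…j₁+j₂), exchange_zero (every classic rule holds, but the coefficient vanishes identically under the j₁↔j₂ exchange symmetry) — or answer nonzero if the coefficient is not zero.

m-sum: m₁+m₂ = 1/2+1/2 = 1, M = 1  ✓
triangle: |j₁−j₂| = 0 ≤ J = 2 ≤ j₁+j₂ = 3  ✓
exchange: j₁=j₂ and m₁=m₂, and (−1)^(j₁+j₂−J) = (−1)^1 = −1 forces ⟨j₁m₁;j₂m₂|JM⟩ = −⟨j₂m₂;j₁m₁|JM⟩ = −⟨j₁m₁;j₂m₂|JM⟩ ⇒ the coefficient vanishes identically
Racah sum check: Σ_k collapses to 0 ⇒ CG = 0

exchange_zero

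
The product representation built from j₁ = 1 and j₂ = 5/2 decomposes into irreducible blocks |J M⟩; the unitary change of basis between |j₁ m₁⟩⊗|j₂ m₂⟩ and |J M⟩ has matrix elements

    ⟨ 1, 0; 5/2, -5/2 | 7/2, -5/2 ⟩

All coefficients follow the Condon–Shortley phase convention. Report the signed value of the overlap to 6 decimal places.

+0.534522

j₁+j₂−J=0  J+j₁−j₂=2  J−j₁+j₂=5  j₁+j₂+J+1=8
(j₁±m₁, j₂±m₂, J±M) = (1,1,0,5,1,6)
P² = 28800/7
sum k=0..0:
  [0] +1/120 = 1/120
S = 1/120
C² = P²·S² = 2/7 ; C = +0.534522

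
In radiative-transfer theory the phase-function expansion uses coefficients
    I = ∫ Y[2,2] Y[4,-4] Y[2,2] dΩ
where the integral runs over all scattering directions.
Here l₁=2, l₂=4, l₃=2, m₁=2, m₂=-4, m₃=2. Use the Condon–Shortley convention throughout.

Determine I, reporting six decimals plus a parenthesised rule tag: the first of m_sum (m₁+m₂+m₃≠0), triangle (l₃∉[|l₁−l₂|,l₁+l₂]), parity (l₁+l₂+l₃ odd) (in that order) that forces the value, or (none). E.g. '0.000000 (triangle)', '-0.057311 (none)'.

0.337168 (none)

m-sum 0 ✓  L=8 even ✓  2≤2≤6 ✓
Π(2lᵢ+1) = 5×9×5 = 225
triangle coeff Δ(2,4,2) = 1/630
Σ_t [2,2]: t=2:+1/16 = 1/16
(3j)²=2/35 [(2 4 2; 0 0 0)], sign=+1
Σ_t [0,0]: t=0:+1/576 = 1/576
(3j)²=1/9 [(2 4 2; 2 -4 2)], sign=+1
⇒ 4πI² = 10/7
I = (+1)√(10/7/(4π)) = 0.33716777
No selection rule forces the value: the integral is nonzero (none).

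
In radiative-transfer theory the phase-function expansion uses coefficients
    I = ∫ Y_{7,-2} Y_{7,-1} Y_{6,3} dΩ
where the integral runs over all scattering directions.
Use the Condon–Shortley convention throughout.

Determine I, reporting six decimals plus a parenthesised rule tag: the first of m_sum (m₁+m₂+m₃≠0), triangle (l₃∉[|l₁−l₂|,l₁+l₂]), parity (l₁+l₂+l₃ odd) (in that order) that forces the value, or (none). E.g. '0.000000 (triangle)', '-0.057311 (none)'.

-0.046059 (none)

Rules hold: Σm=0, L=20 even, 0≤6≤14.
N = 15·15·13 = 2925
Δ = 8!·6!·6!/21! = 1/2444321880
Racah Σ t=1..7: t=1:−1/2612736000 t=2:+1/20736000 t=3:−1/1658880 t=4:+1/746496 t=5:−1/1658880 t=6:+1/20736000 t=7:−1/2612736000 = 1/4354560
⇒ 3j(7 7 6; 0 0 0)² = 1000/138567, sgn +1
Racah Σ t=3..6: t=3:−1/18662400 t=4:+1/3317760 t=5:−1/4147200 t=6:+1/37324800 = 1/29859840
⇒ 3j(7 7 6; -2 -1 3)² = 175/138567, sgn -1
4πI² = N·(3j₀)²·(3jₘ)² = 4375000/164109517
I = -1·√(0.026659/4π) = -0.04605929
No selection rule forces the value: the integral is nonzero (none).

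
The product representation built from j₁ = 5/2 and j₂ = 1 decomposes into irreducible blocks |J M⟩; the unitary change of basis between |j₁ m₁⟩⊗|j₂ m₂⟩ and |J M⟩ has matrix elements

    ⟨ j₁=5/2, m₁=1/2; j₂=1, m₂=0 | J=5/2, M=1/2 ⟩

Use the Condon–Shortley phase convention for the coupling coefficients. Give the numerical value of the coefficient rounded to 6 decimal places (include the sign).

+0.169031  (= +√(1/35))

√[6·1!4!1!/7! · 3!2!1!1!3!2!] = √(144/35)
  +(−1)^0/∏(0,1,2,1,2,0)! = 1/4  (running 1/4)
  +(−1)^1/∏(1,0,1,0,3,1)! = -1/6  (running 1/12)
⟨..|..⟩ = √(144/35)·(1/12) = +0.169031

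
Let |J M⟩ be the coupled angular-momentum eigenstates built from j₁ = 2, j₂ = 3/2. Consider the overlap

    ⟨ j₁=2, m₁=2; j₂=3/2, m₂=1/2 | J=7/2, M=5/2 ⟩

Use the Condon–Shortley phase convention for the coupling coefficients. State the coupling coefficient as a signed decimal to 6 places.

triangle: 0!·4!·3!/8! = 144/40320
(j±m)!: 4!·0!·2!·1!·6!·1! = 34560
prefactor² = (2J+1)·Δ·N² = 6912/7
  k=0: +1/(0!·0!·0!·2!·4!·1!) = 1/48
Σ = 1/48  ⇒  CG² = 6912/7·(1/48)² = 3/7
CG = +√(3/7) = +0.654654

+0.654654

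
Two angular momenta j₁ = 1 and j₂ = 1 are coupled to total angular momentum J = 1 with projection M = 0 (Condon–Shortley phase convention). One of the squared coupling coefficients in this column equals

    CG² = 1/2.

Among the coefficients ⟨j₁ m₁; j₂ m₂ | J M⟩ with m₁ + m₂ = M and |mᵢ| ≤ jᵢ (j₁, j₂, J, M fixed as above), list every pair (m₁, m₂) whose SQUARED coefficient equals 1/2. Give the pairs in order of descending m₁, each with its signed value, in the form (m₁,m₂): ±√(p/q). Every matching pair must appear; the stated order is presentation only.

(1,-1): +√(1/2); (-1,1): −√(1/2)

Admissible pairs with m₁+m₂ = M = 0: (-1,1), (0,0), (1,-1)
  (m₁,m₂)=(1,-1): CG² = 1/2, CG = +√(1/2)   ← matches the target
  (m₁,m₂)=(0,0): CG² = 0/1, CG = 0
  (m₁,m₂)=(-1,1): CG² = 1/2, CG = −√(1/2)   ← matches the target
Pairs with CG² = 1/2: (1,-1): +√(1/2); (-1,1): −√(1/2)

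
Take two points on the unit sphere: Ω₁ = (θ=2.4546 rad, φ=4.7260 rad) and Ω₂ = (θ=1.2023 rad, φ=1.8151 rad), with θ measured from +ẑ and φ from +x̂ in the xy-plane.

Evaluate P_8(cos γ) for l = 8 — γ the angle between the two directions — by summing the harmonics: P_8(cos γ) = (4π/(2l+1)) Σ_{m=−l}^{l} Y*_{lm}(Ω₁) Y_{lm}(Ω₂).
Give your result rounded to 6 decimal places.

-0.291302

Term-by-term m-sum for l=8 (normalisation 4π/17 = 0.739198):
  [-8]  conj(Y_{8,-8})(Ω₁) = +0.013412+0.001466i ; Y_{8,-8}(Ω₂) = -0.110649-0.274134i ; Δ = -0.001082-0.003839i
  [-7]  conj(Y_{8,-7})(Ω₁) = +0.006259-0.065490i ; Y_{8,-7}(Ω₂) = +0.452176-0.063412i ; Δ = -0.001323-0.030010i
  [-6]  conj(Y_{8,-6})(Ω₁) = -0.194495-0.015919i ; Y_{8,-6}(Ω₂) = -0.024599+0.233468i ; Δ = +0.008501-0.045017i
  [-5]  conj(Y_{8,-5})(Ω₁) = -0.026174+0.384008i ; Y_{8,-5}(Ω₂) = +0.204883+0.074620i ; Δ = -0.034017+0.076723i
  [-4]  conj(Y_{8,-4})(Ω₁) = +0.474608+0.025865i ; Y_{8,-4}(Ω₂) = -0.183317+0.271679i ; Δ = -0.094031+0.124200i
  [-3]  conj(Y_{8,-3})(Ω₁) = +0.009802-0.239924i ; Y_{8,-3}(Ω₂) = +0.048364+0.053728i ; Δ = +0.013365-0.011077i
  [-2]  conj(Y_{8,-2})(Ω₁) = +0.236909+0.006451i ; Y_{8,-2}(Ω₂) = -0.294128+0.156358i ; Δ = -0.070690+0.035145i
  [-1]  conj(Y_{8,-1})(Ω₁) = +0.005053-0.371257i ; Y_{8,-1}(Ω₂) = +0.002104+0.008441i ; Δ = +0.003145-0.000739i
  [+0]  conj(Y_{8,0})(Ω₁) = +0.126996-0.000000i ; Y_{8,0}(Ω₂) = -0.329238+0.000000i ; Δ = -0.041812+0.000000i
  [+1]  conj(Y_{8,1})(Ω₁) = -0.005053-0.371257i ; Y_{8,1}(Ω₂) = -0.002104+0.008441i ; Δ = +0.003145+0.000739i
  [+2]  conj(Y_{8,2})(Ω₁) = +0.236909-0.006451i ; Y_{8,2}(Ω₂) = -0.294128-0.156358i ; Δ = -0.070690-0.035145i
  [+3]  conj(Y_{8,3})(Ω₁) = -0.009802-0.239924i ; Y_{8,3}(Ω₂) = -0.048364+0.053728i ; Δ = +0.013365+0.011077i
  [+4]  conj(Y_{8,4})(Ω₁) = +0.474608-0.025865i ; Y_{8,4}(Ω₂) = -0.183317-0.271679i ; Δ = -0.094031-0.124200i
  [+5]  conj(Y_{8,5})(Ω₁) = +0.026174+0.384008i ; Y_{8,5}(Ω₂) = -0.204883+0.074620i ; Δ = -0.034017-0.076723i
  [+6]  conj(Y_{8,6})(Ω₁) = -0.194495+0.015919i ; Y_{8,6}(Ω₂) = -0.024599-0.233468i ; Δ = +0.008501+0.045017i
  [+7]  conj(Y_{8,7})(Ω₁) = -0.006259-0.065490i ; Y_{8,7}(Ω₂) = -0.452176-0.063412i ; Δ = -0.001323+0.030010i
  [+8]  conj(Y_{8,8})(Ω₁) = +0.013412-0.001466i ; Y_{8,8}(Ω₂) = -0.110649+0.274134i ; Δ = -0.001082+0.003839i
Accumulated sum -0.394078+0.000000i; after 4π/(2l+1) scaling, -0.291302+0.000000i ⇒ P_8 = -0.291302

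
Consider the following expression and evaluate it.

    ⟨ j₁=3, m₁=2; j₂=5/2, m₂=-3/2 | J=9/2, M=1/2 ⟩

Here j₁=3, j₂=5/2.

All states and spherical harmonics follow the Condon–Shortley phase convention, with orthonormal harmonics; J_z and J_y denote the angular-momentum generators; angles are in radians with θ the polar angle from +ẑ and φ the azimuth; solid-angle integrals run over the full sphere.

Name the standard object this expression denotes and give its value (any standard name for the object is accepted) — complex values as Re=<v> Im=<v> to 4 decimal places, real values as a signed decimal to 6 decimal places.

Clebsch–Gordan coefficient, +√(361/1386) ≈ +0.510355

This is a Clebsch–Gordan (vector-coupling) coefficient.
j₁+j₂−J=1  J+j₁−j₂=5  J−j₁+j₂=4  j₁+j₂+J+1=11
(j₁±m₁, j₂±m₂, J±M) = (5,1,1,4,5,4)
P² = 460800/77
sum k=0..1:
  [0] +1/144 = 1/144
  [1] −1/2880 = -1/2880
S = 19/2880
C² = P²·S² = 361/1386 ; C = +0.510355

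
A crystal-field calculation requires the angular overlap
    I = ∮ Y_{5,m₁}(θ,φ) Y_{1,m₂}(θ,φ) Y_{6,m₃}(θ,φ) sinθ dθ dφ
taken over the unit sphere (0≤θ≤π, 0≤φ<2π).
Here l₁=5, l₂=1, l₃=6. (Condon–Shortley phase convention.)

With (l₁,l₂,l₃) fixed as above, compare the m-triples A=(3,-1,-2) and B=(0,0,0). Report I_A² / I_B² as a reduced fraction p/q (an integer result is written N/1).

1/6

Shared (l₁,l₂,l₃)=(5,1,6): N and (l;000)² cancel in I_A²/I_B².
A: Δ = 0!·10!·2!/13! = 1/858; Racah Σ t=0..0: t=0:+1/161280 = 1/161280; ⇒ 3j(5 1 6; 3 -1 -2)² = 1/143, sgn +1
B: Δ = 0!·10!·2!/13! = 1/858; Racah Σ t=0..0: t=0:+1/14400 = 1/14400; ⇒ 3j(5 1 6; 0 0 0)² = 6/143, sgn +1
I_A²/I_B² = (1/143)/(6/143) = 1/6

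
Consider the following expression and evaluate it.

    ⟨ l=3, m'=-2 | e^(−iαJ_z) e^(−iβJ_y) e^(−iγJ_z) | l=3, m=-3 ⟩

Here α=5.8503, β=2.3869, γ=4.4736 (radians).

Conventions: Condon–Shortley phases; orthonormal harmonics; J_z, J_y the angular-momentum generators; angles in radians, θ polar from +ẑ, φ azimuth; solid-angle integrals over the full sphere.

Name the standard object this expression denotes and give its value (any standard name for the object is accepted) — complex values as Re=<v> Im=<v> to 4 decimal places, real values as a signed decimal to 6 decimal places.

Wigner D-matrix element, Re=-0.0155 Im=0.0002

This is a Wigner D-matrix element — the rotation-matrix element ⟨l m'| R(α,β,γ) |l m⟩ in the angular-momentum basis.
Split into d^3_{-2,-3}(β=2.3869) × two z-phases.
With c≡cos(β/2)=0.368455 and s≡sin(β/2)=0.929646, N=[1·120·1·720]^{1/2}=293.938769
The bounds max(0,m−m')=0 and min(l+m,l−m')=0 give 1 term
  k=0: (−1)^1·293.9388/(120)·0.3685^5·0.9296^1 = -0.015464
d^3_{-2,-3}(2.3869) = -0.015464
Attach z-rotation phases: D = e^{-i(-2)(5.8503)}·(-0.015464)·e^{-i(-3)(4.4736)} = -0.015463+0.000175i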